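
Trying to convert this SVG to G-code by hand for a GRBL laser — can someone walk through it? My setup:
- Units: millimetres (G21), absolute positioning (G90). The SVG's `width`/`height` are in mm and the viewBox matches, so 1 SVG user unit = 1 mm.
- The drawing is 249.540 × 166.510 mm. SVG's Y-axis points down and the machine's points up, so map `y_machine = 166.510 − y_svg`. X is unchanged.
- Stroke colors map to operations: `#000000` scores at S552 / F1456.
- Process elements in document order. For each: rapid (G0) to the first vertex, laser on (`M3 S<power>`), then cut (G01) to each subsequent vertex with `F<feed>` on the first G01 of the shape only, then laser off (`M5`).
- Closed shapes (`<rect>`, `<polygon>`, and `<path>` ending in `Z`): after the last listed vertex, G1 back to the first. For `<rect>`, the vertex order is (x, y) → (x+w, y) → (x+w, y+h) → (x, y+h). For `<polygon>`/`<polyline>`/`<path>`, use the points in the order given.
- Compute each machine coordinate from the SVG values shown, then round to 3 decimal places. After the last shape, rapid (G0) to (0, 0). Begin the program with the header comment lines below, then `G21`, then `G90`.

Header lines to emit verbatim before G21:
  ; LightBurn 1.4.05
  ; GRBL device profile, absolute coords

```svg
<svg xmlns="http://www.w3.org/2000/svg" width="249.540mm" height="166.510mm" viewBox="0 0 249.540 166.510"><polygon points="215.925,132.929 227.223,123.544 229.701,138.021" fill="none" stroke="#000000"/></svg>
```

; LightBurn 1.4.05
; GRBL device profile, absolute coords
G21
G90
G0 X215.925 Y33.581
M3 S552
G01 X227.223 Y42.966 F1456
G01 X229.701 Y28.489
G01 X215.925 Y33.581
M5
G0 X0.000 Y0.000

Since the viewBox matches the mm dimensions, user units are millimetres directly. The only transform is the Y-flip y_m = 166.510 − y_svg.

Shape 1 is a regular polygon drawn with `<polygon>`. Its stroke #000000 means score at S552, F1456. After flipping Y the toolpath is (215.925,33.581) → (227.223,42.966) → (229.701,28.489) → (215.925,33.581), returning to the start.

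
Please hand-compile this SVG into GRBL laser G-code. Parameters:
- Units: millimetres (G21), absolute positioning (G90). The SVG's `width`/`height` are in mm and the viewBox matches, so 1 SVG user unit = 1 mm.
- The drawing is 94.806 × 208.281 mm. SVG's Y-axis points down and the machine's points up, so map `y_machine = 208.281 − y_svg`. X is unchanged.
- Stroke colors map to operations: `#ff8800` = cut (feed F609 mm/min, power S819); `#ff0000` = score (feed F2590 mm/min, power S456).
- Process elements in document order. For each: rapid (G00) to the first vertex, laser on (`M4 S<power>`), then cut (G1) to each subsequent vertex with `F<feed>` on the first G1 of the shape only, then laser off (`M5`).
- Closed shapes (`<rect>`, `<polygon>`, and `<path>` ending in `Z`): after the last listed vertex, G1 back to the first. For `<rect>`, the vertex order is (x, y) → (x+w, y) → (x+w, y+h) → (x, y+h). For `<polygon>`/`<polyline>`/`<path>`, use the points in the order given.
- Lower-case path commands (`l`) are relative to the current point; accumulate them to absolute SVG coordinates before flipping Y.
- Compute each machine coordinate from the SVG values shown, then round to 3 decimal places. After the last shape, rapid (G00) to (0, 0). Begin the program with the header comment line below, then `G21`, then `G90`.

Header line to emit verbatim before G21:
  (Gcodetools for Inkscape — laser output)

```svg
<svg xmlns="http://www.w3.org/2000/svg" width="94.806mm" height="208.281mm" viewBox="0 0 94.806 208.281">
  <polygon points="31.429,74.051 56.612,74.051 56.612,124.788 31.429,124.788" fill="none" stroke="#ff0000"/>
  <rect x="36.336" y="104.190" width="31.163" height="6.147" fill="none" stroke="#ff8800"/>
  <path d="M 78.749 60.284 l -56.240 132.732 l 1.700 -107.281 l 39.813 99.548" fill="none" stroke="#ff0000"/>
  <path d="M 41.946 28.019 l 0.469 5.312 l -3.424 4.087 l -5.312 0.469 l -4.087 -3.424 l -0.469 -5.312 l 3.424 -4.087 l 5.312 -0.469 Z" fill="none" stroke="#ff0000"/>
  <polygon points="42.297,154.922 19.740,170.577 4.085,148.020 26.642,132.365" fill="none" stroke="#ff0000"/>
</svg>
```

viewBox `0 0 94.806 208.281` with mm width/height → 1 unit = 1 mm. Flip: y_m = 208.281 − y_svg.

**Shape 1** — `<polygon>` rectangle, stroke `#ff0000` → score (S456, F2590). Machine vertices: (31.429,134.230) → (56.612,134.230) → (56.612,83.493) → (31.429,83.493) → (31.429,134.230). Closed: final G1 returns to the first vertex.

**Shape 2** — `<rect>` rectangle, stroke `#ff8800` → cut (S819, F609). Machine vertices: (36.336,104.091) → (67.499,104.091) → (67.499,97.944) → (36.336,97.944) → (36.336,104.091). Closed: final G1 returns to the first vertex.

**Shape 3** — `<path>` open polyline, stroke `#ff0000` → score (S456, F2590). Machine vertices: (78.749,147.997) → (22.509,15.265) → (24.209,122.546) → (64.022,22.998). Open path.

**Shape 4** — `<path>` regular polygon, stroke `#ff0000` → score (S456, F2590). Machine vertices: (41.946,180.262) → (42.415,174.950) → (38.991,170.863) → (33.679,170.394) → (29.592,173.818) → (29.123,179.130) → (32.547,183.217) → (37.859,183.686) → (41.946,180.262). Closed: final G1 returns to the first vertex.

**Shape 5** — `<polygon>` regular polygon, stroke `#ff0000` → score (S456, F2590). Machine vertices: (42.297,53.359) → (19.740,37.704) → (4.085,60.261) → (26.642,75.916) → (42.297,53.359). Closed: final G1 returns to the first vertex.

(Gcodetools for Inkscape — laser output)
G21
G90
G00 X31.429 Y134.230
M4 S456
G1 X56.612 Y134.230 F2590
G1 X56.612 Y83.493
G1 X31.429 Y83.493
G1 X31.429 Y134.230
M5
G00 X36.336 Y104.091
M4 S819
G1 X67.499 Y104.091 F609
G1 X67.499 Y97.944
G1 X36.336 Y97.944
G1 X36.336 Y104.091
M5
G00 X78.749 Y147.997
M4 S456
G1 X22.509 Y15.265 F2590
G1 X24.209 Y122.546
G1 X64.022 Y22.998
M5
G00 X41.946 Y180.262
M4 S456
G1 X42.415 Y174.950 F2590
G1 X38.991 Y170.863
G1 X33.679 Y170.394
G1 X29.592 Y173.818
G1 X29.123 Y179.130
G1 X32.547 Y183.217
G1 X37.859 Y183.686
G1 X41.946 Y180.262
M5
G00 X42.297 Y53.359
M4 S456
G1 X19.740 Y37.704 F2590
G1 X4.085 Y60.261
G1 X26.642 Y75.916
G1 X42.297 Y53.359
M5
G00 X0.000 Y0.000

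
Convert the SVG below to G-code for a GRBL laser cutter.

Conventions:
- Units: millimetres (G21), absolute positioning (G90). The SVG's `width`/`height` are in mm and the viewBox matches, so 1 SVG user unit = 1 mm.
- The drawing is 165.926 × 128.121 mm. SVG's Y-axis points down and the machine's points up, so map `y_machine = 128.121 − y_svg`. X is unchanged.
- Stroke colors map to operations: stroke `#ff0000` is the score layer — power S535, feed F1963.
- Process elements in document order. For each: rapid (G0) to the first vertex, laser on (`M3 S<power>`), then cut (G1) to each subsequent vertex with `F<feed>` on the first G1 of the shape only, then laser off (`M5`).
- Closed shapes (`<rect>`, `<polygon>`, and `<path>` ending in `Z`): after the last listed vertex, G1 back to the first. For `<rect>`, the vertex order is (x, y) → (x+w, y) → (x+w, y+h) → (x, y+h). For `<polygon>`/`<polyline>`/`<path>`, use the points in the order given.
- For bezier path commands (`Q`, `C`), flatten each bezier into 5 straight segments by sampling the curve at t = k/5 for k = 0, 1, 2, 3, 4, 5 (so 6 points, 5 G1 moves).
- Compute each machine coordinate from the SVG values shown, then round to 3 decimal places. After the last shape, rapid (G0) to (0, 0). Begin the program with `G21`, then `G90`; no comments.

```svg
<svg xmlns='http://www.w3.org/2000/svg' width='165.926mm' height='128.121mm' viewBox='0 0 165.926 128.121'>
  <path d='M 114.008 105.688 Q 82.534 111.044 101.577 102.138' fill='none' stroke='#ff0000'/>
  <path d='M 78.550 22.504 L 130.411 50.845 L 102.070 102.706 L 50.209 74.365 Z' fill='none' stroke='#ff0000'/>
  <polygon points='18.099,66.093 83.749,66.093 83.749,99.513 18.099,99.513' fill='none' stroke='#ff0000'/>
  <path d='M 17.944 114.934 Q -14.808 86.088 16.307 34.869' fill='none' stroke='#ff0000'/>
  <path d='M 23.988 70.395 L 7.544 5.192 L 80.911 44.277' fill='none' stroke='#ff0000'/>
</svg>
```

Since the viewBox matches the mm dimensions, user units are millimetres directly. The only transform is the Y-flip y_m = 128.121 − y_svg.

Shape 1 is a quadratic bezier drawn with `<path>`. Its stroke #ff0000 means score at S535, F1963. After flipping Y the toolpath is (114.008,22.433) → (103.439,20.861) → (96.912,20.430) → (94.425,21.140) → (95.980,22.991) → (101.577,25.983).

Shape 2 is a regular polygon drawn with `<path>`. Its stroke #ff0000 means score at S535, F1963. After flipping Y the toolpath is (78.550,105.617) → (130.411,77.276) → (102.070,25.415) → (50.209,53.756) → (78.550,105.617), returning to the start.

Shape 3 is a rectangle drawn with `<polygon>`. Its stroke #ff0000 means score at S535, F1963. After flipping Y the toolpath is (18.099,62.028) → (83.749,62.028) → (83.749,28.608) → (18.099,28.608) → (18.099,62.028), returning to the start.

Shape 4 is a quadratic bezier drawn with `<path>`. Its stroke #ff0000 means score at S535, F1963. After flipping Y the toolpath is (17.944,13.187) → (7.398,25.620) → (1.961,39.843) → (1.634,55.856) → (6.416,73.659) → (16.307,93.252).

Shape 5 is a open polyline drawn with `<path>`. Its stroke #ff0000 means score at S535, F1963. After flipping Y the toolpath is (23.988,57.726) → (7.544,122.929) → (80.911,83.844).

G21
G90
G0 X114.008 Y22.433
M3 S535
G1 X103.439 Y20.861 F1963
G1 X96.912 Y20.430
G1 X94.425 Y21.140
G1 X95.980 Y22.991
G1 X101.577 Y25.983
M5
G0 X78.550 Y105.617
M3 S535
G1 X130.411 Y77.276 F1963
G1 X102.070 Y25.415
G1 X50.209 Y53.756
G1 X78.550 Y105.617
M5
G0 X18.099 Y62.028
M3 S535
G1 X83.749 Y62.028 F1963
G1 X83.749 Y28.608
G1 X18.099 Y28.608
G1 X18.099 Y62.028
M5
G0 X17.944 Y13.187
M3 S535
G1 X7.398 Y25.620 F1963
G1 X1.961 Y39.843
G1 X1.634 Y55.856
G1 X6.416 Y73.659
G1 X16.307 Y93.252
M5
G0 X23.988 Y57.726
M3 S535
G1 X7.544 Y122.929 F1963
G1 X80.911 Y83.844
M5
G0 X0.000 Y0.000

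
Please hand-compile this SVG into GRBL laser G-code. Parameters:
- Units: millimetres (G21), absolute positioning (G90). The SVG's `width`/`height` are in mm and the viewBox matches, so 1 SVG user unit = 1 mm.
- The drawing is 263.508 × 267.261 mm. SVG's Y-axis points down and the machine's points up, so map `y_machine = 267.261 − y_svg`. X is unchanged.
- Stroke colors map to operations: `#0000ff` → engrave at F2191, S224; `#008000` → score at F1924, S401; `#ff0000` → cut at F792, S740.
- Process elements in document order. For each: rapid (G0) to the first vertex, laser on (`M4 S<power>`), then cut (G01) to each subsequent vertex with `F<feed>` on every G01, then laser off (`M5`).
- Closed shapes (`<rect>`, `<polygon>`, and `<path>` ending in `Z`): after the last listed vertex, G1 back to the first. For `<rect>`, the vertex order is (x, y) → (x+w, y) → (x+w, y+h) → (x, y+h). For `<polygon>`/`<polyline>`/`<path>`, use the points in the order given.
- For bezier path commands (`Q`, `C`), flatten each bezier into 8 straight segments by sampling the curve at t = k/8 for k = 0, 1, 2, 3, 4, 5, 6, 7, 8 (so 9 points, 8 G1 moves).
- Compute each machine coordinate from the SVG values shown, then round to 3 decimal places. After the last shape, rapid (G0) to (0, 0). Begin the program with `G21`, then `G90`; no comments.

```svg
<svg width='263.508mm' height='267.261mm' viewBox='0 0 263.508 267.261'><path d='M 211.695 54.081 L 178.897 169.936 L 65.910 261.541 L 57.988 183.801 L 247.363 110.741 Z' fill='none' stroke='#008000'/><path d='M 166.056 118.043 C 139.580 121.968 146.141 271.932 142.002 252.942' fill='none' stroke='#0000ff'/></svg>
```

G21
G90
G0 X211.695 Y213.180
M4 S401
G01 X178.897 Y97.325 F1924
G01 X65.910 Y5.720 F1924
G01 X57.988 Y83.460 F1924
G01 X247.363 Y156.520 F1924
G01 X211.695 Y213.180 F1924
M5
G0 X166.056 Y149.218
M4 S224
G01 X157.591 Y141.516 F2191
G01 X151.710 Y123.814 F2191
G01 X147.902 Y99.803 F2191
G01 X145.653 Y73.175 F2191
G01 X144.451 Y47.622 F2191
G01 X143.783 Y26.834 F2191
G01 X143.138 Y14.502 F2191
G01 X142.002 Y14.319 F2191
M5
G0 X0.000 Y0.000

viewBox `0 0 263.508 267.261` with mm width/height → 1 unit = 1 mm. Flip: y_m = 267.261 − y_svg.

**Shape 1** — `<path>` closed polygon, stroke `#008000` → score (S401, F1924). Machine vertices: (211.695,213.180) → (178.897,97.325) → (65.910,5.720) → (57.988,83.460) → (247.363,156.520) → (211.695,213.180). Closed: final G1 returns to the first vertex.

**Shape 2** — `<path>` cubic bezier, stroke `#0000ff` → engrave (S224, F2191). Control points (SVG): P0=(166.056,118.043), P1=(139.580,121.968), P2=(146.141,271.932), P3=(142.002,252.942); sampled at t=k/8. Machine vertices: (166.056,149.218) → (157.591,141.516) → (151.710,123.814) → (147.902,99.803) → (145.653,73.175) → (144.451,47.622) → (143.783,26.834) → (143.138,14.502) → (142.002,14.319). Open path.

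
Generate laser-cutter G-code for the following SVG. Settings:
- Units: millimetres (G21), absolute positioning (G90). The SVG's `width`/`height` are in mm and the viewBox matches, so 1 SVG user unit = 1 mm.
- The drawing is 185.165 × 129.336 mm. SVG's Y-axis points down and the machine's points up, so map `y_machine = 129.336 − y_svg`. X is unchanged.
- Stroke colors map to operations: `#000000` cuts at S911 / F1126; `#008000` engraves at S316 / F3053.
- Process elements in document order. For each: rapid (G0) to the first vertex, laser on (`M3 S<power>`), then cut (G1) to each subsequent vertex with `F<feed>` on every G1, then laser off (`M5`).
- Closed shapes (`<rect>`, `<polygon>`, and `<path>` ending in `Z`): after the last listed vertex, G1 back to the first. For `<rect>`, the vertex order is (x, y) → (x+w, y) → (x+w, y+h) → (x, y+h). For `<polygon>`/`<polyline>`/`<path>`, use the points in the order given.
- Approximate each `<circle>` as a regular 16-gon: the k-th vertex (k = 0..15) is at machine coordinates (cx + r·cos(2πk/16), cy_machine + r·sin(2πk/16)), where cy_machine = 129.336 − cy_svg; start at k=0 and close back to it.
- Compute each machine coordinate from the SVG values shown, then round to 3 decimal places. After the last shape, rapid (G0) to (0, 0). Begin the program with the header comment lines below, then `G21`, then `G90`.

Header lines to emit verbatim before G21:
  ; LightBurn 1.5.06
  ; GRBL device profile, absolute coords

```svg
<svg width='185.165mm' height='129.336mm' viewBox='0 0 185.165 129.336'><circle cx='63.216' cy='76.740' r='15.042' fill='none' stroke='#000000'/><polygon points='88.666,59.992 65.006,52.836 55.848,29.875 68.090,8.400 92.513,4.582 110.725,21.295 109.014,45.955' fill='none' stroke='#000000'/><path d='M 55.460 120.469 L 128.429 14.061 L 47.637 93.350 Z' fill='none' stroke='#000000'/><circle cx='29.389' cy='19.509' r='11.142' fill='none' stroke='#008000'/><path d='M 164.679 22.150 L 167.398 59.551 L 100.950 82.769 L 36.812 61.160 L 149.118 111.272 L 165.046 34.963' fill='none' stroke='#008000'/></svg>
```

Since the viewBox matches the mm dimensions, user units are millimetres directly. The only transform is the Y-flip y_m = 129.336 − y_svg.

Shape 1 is a circle drawn with `<circle>`. Its stroke #000000 means cut at S911, F1126. After flipping Y the toolpath is (78.258,52.596) → (77.113,58.352) → (73.852,63.232) → (68.972,66.493) → (63.216,67.638) → (57.460,66.493) → (52.580,63.232) → (49.319,58.352) → (48.174,52.596) → (49.319,46.840) → (52.580,41.960) → (57.460,38.699) → (63.216,37.554) → (68.972,38.699) → (73.852,41.960) → (77.113,46.840) → (78.258,52.596), returning to the start.

Shape 2 is a regular polygon drawn with `<polygon>`. Its stroke #000000 means cut at S911, F1126. After flipping Y the toolpath is (88.666,69.344) → (65.006,76.500) → (55.848,99.461) → (68.090,120.936) → (92.513,124.754) → (110.725,108.041) → (109.014,83.381) → (88.666,69.344), returning to the start.

Shape 3 is a closed polygon drawn with `<path>`. Its stroke #000000 means cut at S911, F1126. After flipping Y the toolpath is (55.460,8.867) → (128.429,115.275) → (47.637,35.986) → (55.460,8.867), returning to the start.

Shape 4 is a circle drawn with `<circle>`. Its stroke #008000 means engrave at S316, F3053. After flipping Y the toolpath is (40.531,109.827) → (39.683,114.091) → (37.268,117.706) → (33.653,120.121) → (29.389,120.969) → (25.125,120.121) → (21.510,117.706) → (19.095,114.091) → (18.247,109.827) → (19.095,105.563) → (21.510,101.948) → (25.125,99.533) → (29.389,98.685) → (33.653,99.533) → (37.268,101.948) → (39.683,105.563) → (40.531,109.827), returning to the start.

Shape 5 is a open polyline drawn with `<path>`. Its stroke #008000 means engrave at S316, F3053. After flipping Y the toolpath is (164.679,107.186) → (167.398,69.785) → (100.950,46.567) → (36.812,68.176) → (149.118,18.064) → (165.046,94.373).

; LightBurn 1.5.06
; GRBL device profile, absolute coords
G21
G90
G0 X78.258 Y52.596
M3 S911
G1 X77.113 Y58.352 F1126
G1 X73.852 Y63.232 F1126
G1 X68.972 Y66.493 F1126
G1 X63.216 Y67.638 F1126
G1 X57.460 Y66.493 F1126
G1 X52.580 Y63.232 F1126
G1 X49.319 Y58.352 F1126
G1 X48.174 Y52.596 F1126
G1 X49.319 Y46.840 F1126
G1 X52.580 Y41.960 F1126
G1 X57.460 Y38.699 F1126
G1 X63.216 Y37.554 F1126
G1 X68.972 Y38.699 F1126
G1 X73.852 Y41.960 F1126
G1 X77.113 Y46.840 F1126
G1 X78.258 Y52.596 F1126
M5
G0 X88.666 Y69.344
M3 S911
G1 X65.006 Y76.500 F1126
G1 X55.848 Y99.461 F1126
G1 X68.090 Y120.936 F1126
G1 X92.513 Y124.754 F1126
G1 X110.725 Y108.041 F1126
G1 X109.014 Y83.381 F1126
G1 X88.666 Y69.344 F1126
M5
G0 X55.460 Y8.867
M3 S911
G1 X128.429 Y115.275 F1126
G1 X47.637 Y35.986 F1126
G1 X55.460 Y8.867 F1126
M5
G0 X40.531 Y109.827
M3 S316
G1 X39.683 Y114.091 F3053
G1 X37.268 Y117.706 F3053
G1 X33.653 Y120.121 F3053
G1 X29.389 Y120.969 F3053
G1 X25.125 Y120.121 F3053
G1 X21.510 Y117.706 F3053
G1 X19.095 Y114.091 F3053
G1 X18.247 Y109.827 F3053
G1 X19.095 Y105.563 F3053
G1 X21.510 Y101.948 F3053
G1 X25.125 Y99.533 F3053
G1 X29.389 Y98.685 F3053
G1 X33.653 Y99.533 F3053
G1 X37.268 Y101.948 F3053
G1 X39.683 Y105.563 F3053
G1 X40.531 Y109.827 F3053
M5
G0 X164.679 Y107.186
M3 S316
G1 X167.398 Y69.785 F3053
G1 X100.950 Y46.567 F3053
G1 X36.812 Y68.176 F3053
G1 X149.118 Y18.064 F3053
G1 X165.046 Y94.373 F3053
M5
G0 X0.000 Y0.000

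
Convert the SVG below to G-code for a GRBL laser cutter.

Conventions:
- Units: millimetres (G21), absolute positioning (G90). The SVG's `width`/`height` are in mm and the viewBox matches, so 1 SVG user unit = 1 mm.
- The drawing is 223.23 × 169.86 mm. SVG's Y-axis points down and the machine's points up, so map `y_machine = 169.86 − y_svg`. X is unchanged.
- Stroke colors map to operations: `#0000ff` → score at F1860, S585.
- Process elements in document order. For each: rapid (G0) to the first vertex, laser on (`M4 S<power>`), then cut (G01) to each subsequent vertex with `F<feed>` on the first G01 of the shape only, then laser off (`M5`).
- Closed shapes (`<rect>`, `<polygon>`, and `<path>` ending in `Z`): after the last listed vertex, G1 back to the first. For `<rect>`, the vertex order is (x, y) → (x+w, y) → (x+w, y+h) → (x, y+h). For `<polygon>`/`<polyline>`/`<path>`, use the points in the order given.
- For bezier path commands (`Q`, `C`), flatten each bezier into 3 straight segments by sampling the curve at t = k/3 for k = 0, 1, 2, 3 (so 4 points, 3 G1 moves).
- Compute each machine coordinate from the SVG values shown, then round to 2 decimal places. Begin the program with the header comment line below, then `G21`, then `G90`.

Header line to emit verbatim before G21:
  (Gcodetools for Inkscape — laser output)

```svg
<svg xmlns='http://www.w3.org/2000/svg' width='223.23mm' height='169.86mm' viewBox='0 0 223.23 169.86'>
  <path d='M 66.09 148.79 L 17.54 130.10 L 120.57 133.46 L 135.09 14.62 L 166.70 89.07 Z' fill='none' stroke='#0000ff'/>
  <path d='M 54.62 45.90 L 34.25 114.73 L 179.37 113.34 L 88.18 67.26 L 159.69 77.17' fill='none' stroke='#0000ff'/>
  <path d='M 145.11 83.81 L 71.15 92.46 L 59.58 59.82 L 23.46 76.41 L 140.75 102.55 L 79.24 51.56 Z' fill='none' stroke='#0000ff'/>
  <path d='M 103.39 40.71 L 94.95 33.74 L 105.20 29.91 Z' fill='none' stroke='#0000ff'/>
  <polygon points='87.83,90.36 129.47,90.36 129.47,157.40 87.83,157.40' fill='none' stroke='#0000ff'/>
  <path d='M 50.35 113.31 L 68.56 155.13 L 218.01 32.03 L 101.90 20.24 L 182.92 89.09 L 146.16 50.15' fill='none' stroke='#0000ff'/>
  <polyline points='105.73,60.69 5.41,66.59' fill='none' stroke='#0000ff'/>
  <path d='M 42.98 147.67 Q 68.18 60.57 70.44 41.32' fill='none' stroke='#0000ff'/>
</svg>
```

1 u = 1 mm; y_m = 169.86 − y.

[1] `<path>` closed polygon, #0000ff→score S585 F1860: (66.09,21.07) → (17.54,39.76) → (120.57,36.40) → (135.09,155.24) → (166.70,80.79) → (66.09,21.07) (closed)

[2] `<path>` open polyline, #0000ff→score S585 F1860: (54.62,123.96) → (34.25,55.13) → (179.37,56.52) → (88.18,102.60) → (159.69,92.69)

[3] `<path>` closed polygon, #0000ff→score S585 F1860: (145.11,86.05) → (71.15,77.40) → (59.58,110.04) → (23.46,93.45) → (140.75,67.31) → (79.24,118.30) → (145.11,86.05) (closed)

[4] `<path>` regular polygon, #0000ff→score S585 F1860: (103.39,129.15) → (94.95,136.12) → (105.20,139.95) → (103.39,129.15) (closed)

[5] `<polygon>` rectangle, #0000ff→score S585 F1860: (87.83,79.50) → (129.47,79.50) → (129.47,12.46) → (87.83,12.46) → (87.83,79.50) (closed)

[6] `<path>` open polyline, #0000ff→score S585 F1860: (50.35,56.55) → (68.56,14.73) → (218.01,137.83) → (101.90,149.62) → (182.92,80.77) → (146.16,119.71)

[7] `<polyline>` line segment, #0000ff→score S585 F1860: (105.73,109.17) → (5.41,103.27)

[8] `<path>` quadratic bezier, #0000ff→score S585 F1860: (42.98,22.19) → (57.23,72.72) → (66.38,108.17) → (70.44,128.54)

(Gcodetools for Inkscape — laser output)
G21
G90
G0 X66.09 Y21.07
M4 S585
G01 X17.54 Y39.76 F1860
G01 X120.57 Y36.40
G01 X135.09 Y155.24
G01 X166.70 Y80.79
G01 X66.09 Y21.07
M5
G0 X54.62 Y123.96
M4 S585
G01 X34.25 Y55.13 F1860
G01 X179.37 Y56.52
G01 X88.18 Y102.60
G01 X159.69 Y92.69
M5
G0 X145.11 Y86.05
M4 S585
G01 X71.15 Y77.40 F1860
G01 X59.58 Y110.04
G01 X23.46 Y93.45
G01 X140.75 Y67.31
G01 X79.24 Y118.30
G01 X145.11 Y86.05
M5
G0 X103.39 Y129.15
M4 S585
G01 X94.95 Y136.12 F1860
G01 X105.20 Y139.95
G01 X103.39 Y129.15
M5
G0 X87.83 Y79.50
M4 S585
G01 X129.47 Y79.50 F1860
G01 X129.47 Y12.46
G01 X87.83 Y12.46
G01 X87.83 Y79.50
M5
G0 X50.35 Y56.55
M4 S585
G01 X68.56 Y14.73 F1860
G01 X218.01 Y137.83
G01 X101.90 Y149.62
G01 X182.92 Y80.77
G01 X146.16 Y119.71
M5
G0 X105.73 Y109.17
M4 S585
G01 X5.41 Y103.27 F1860
M5
G0 X42.98 Y22.19
M4 S585
G01 X57.23 Y72.72 F1860
G01 X66.38 Y108.17
G01 X70.44 Y128.54
M5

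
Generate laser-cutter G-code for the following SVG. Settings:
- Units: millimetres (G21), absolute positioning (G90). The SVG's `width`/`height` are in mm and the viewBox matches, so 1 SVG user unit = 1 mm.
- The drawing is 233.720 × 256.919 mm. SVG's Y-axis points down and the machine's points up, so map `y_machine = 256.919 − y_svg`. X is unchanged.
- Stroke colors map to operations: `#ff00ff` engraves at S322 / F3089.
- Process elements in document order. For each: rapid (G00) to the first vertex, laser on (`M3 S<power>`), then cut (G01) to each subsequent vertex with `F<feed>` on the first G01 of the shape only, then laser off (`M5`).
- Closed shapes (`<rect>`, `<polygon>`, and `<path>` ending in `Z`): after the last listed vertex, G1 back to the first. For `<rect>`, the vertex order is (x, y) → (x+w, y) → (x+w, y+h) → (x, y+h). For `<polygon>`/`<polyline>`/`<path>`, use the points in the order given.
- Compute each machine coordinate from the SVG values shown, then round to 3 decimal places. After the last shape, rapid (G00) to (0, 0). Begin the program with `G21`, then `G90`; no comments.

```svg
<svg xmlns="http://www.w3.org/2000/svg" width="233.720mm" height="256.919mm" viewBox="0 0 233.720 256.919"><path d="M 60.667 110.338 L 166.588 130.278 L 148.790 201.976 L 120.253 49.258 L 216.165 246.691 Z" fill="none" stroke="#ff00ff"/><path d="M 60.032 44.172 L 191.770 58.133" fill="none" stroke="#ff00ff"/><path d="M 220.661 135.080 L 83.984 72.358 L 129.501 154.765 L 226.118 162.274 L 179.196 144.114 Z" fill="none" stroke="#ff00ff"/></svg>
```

1 u = 1 mm; y_m = 256.919 − y.

[1] `<path>` closed polygon, #ff00ff→engrave S322 F3089: (60.667,146.581) → (166.588,126.641) → (148.790,54.943) → (120.253,207.661) → (216.165,10.228) → (60.667,146.581) (closed)

[2] `<path>` line segment, #ff00ff→engrave S322 F3089: (60.032,212.747) → (191.770,198.786)

[3] `<path>` closed polygon, #ff00ff→engrave S322 F3089: (220.661,121.839) → (83.984,184.561) → (129.501,102.154) → (226.118,94.645) → (179.196,112.805) → (220.661,121.839) (closed)

G21
G90
G00 X60.667 Y146.581
M3 S322
G01 X166.588 Y126.641 F3089
G01 X148.790 Y54.943
G01 X120.253 Y207.661
G01 X216.165 Y10.228
G01 X60.667 Y146.581
M5
G00 X60.032 Y212.747
M3 S322
G01 X191.770 Y198.786 F3089
M5
G00 X220.661 Y121.839
M3 S322
G01 X83.984 Y184.561 F3089
G01 X129.501 Y102.154
G01 X226.118 Y94.645
G01 X179.196 Y112.805
G01 X220.661 Y121.839
M5
G00 X0.000 Y0.000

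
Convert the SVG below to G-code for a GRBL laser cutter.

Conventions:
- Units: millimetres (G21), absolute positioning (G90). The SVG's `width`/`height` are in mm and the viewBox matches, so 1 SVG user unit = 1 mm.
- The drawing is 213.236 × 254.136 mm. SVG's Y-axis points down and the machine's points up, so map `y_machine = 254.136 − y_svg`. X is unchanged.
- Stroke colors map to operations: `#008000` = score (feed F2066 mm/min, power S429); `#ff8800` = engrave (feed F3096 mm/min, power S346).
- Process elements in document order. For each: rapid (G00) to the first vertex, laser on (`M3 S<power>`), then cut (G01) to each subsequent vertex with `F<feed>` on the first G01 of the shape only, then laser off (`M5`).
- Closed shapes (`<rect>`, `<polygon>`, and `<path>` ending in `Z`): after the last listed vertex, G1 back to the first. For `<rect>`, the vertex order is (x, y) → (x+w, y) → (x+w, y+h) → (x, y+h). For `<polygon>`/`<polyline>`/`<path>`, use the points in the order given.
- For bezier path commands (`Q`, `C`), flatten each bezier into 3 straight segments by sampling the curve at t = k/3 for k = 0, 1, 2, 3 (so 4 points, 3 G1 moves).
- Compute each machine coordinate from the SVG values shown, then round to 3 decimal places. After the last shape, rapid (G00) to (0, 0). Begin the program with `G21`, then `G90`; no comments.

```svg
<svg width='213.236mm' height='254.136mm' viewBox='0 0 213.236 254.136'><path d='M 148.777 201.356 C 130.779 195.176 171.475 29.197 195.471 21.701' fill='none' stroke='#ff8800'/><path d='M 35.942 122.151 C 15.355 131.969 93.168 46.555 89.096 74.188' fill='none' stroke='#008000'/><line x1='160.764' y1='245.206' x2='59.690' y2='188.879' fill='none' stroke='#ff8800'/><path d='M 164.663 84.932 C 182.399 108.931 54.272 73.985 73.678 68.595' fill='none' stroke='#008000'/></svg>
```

G21
G90
G00 X148.777 Y52.780
M3 S346
G01 X147.551 Y100.438 F3096
G01 X168.701 Y183.900
G01 X195.471 Y232.435
M5
G00 X35.942 Y131.985
M3 S429
G01 X41.478 Y146.197 F2066
G01 X72.550 Y177.613
G01 X89.096 Y179.948
M5
G00 X160.764 Y8.930
M3 S346
G01 X59.690 Y65.257 F3096
M5
G00 X164.663 Y169.204
M3 S429
G01 X144.645 Y161.576 F2066
G01 X92.583 Y173.577
G01 X73.678 Y185.541
M5
G00 X0.000 Y0.000

1 u = 1 mm; y_m = 254.136 − y.

[1] `<path>` cubic bezier, #ff8800→engrave S346 F3096: (148.777,52.780) → (147.551,100.438) → (168.701,183.900) → (195.471,232.435)

[2] `<path>` cubic bezier, #008000→score S429 F2066: (35.942,131.985) → (41.478,146.197) → (72.550,177.613) → (89.096,179.948)

[3] `<line>` line segment, #ff8800→engrave S346 F3096: (160.764,8.930) → (59.690,65.257)

[4] `<path>` cubic bezier, #008000→score S429 F2066: (164.663,169.204) → (144.645,161.576) → (92.583,173.577) → (73.678,185.541)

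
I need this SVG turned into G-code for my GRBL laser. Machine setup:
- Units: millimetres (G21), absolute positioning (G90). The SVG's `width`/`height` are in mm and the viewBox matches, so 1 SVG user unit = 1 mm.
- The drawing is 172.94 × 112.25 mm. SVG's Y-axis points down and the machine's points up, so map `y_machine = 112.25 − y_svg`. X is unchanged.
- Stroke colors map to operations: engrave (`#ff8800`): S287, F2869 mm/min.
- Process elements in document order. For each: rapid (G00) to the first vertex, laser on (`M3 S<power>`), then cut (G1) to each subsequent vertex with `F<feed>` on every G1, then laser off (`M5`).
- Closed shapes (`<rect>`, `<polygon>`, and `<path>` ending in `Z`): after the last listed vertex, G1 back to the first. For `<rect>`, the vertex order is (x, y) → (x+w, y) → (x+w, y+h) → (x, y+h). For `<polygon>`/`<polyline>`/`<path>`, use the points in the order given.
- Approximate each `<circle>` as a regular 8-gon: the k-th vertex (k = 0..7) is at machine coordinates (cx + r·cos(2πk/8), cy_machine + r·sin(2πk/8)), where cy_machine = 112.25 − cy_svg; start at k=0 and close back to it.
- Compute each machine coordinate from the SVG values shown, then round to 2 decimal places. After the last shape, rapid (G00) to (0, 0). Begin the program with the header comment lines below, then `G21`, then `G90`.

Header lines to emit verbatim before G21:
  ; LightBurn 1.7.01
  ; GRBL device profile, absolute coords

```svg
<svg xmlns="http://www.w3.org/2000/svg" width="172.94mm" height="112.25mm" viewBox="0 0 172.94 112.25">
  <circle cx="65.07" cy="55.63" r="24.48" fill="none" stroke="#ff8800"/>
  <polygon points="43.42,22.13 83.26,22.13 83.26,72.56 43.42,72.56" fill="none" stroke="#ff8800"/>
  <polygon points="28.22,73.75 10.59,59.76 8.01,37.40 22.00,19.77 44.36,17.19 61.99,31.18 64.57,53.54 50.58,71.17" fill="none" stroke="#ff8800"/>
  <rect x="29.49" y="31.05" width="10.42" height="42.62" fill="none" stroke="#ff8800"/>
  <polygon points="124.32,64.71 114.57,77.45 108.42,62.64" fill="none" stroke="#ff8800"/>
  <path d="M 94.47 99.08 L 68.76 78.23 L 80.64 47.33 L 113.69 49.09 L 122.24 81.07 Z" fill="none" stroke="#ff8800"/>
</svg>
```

; LightBurn 1.7.01
; GRBL device profile, absolute coords
G21
G90
G00 X89.55 Y56.62
M3 S287
G1 X82.38 Y73.93 F2869
G1 X65.07 Y81.10 F2869
G1 X47.76 Y73.93 F2869
G1 X40.59 Y56.62 F2869
G1 X47.76 Y39.31 F2869
G1 X65.07 Y32.14 F2869
G1 X82.38 Y39.31 F2869
G1 X89.55 Y56.62 F2869
M5
G00 X43.42 Y90.12
M3 S287
G1 X83.26 Y90.12 F2869
G1 X83.26 Y39.69 F2869
G1 X43.42 Y39.69 F2869
G1 X43.42 Y90.12 F2869
M5
G00 X28.22 Y38.50
M3 S287
G1 X10.59 Y52.49 F2869
G1 X8.01 Y74.85 F2869
G1 X22.00 Y92.48 F2869
G1 X44.36 Y95.06 F2869
G1 X61.99 Y81.07 F2869
G1 X64.57 Y58.71 F2869
G1 X50.58 Y41.08 F2869
G1 X28.22 Y38.50 F2869
M5
G00 X29.49 Y81.20
M3 S287
G1 X39.91 Y81.20 F2869
G1 X39.91 Y38.58 F2869
G1 X29.49 Y38.58 F2869
G1 X29.49 Y81.20 F2869
M5
G00 X124.32 Y47.54
M3 S287
G1 X114.57 Y34.80 F2869
G1 X108.42 Y49.61 F2869
G1 X124.32 Y47.54 F2869
M5
G00 X94.47 Y13.17
M3 S287
G1 X68.76 Y34.02 F2869
G1 X80.64 Y64.92 F2869
G1 X113.69 Y63.16 F2869
G1 X122.24 Y31.18 F2869
G1 X94.47 Y13.17 F2869
M5
G00 X0.00 Y0.00

1 u = 1 mm; y_m = 112.25 − y.

[1] `<circle>` circle, #ff8800→engrave S287 F2869: (89.55,56.62) → (82.38,73.93) → (65.07,81.10) → (47.76,73.93) → (40.59,56.62) → (47.76,39.31) → (65.07,32.14) → (82.38,39.31) → (89.55,56.62) (closed)

[2] `<polygon>` rectangle, #ff8800→engrave S287 F2869: (43.42,90.12) → (83.26,90.12) → (83.26,39.69) → (43.42,39.69) → (43.42,90.12) (closed)

[3] `<polygon>` regular polygon, #ff8800→engrave S287 F2869: (28.22,38.50) → (10.59,52.49) → (8.01,74.85) → (22.00,92.48) → (44.36,95.06) → (61.99,81.07) → (64.57,58.71) → (50.58,41.08) → (28.22,38.50) (closed)

[4] `<rect>` rectangle, #ff8800→engrave S287 F2869: (29.49,81.20) → (39.91,81.20) → (39.91,38.58) → (29.49,38.58) → (29.49,81.20) (closed)

[5] `<polygon>` regular polygon, #ff8800→engrave S287 F2869: (124.32,47.54) → (114.57,34.80) → (108.42,49.61) → (124.32,47.54) (closed)

[6] `<path>` regular polygon, #ff8800→engrave S287 F2869: (94.47,13.17) → (68.76,34.02) → (80.64,64.92) → (113.69,63.16) → (122.24,31.18) → (94.47,13.17) (closed)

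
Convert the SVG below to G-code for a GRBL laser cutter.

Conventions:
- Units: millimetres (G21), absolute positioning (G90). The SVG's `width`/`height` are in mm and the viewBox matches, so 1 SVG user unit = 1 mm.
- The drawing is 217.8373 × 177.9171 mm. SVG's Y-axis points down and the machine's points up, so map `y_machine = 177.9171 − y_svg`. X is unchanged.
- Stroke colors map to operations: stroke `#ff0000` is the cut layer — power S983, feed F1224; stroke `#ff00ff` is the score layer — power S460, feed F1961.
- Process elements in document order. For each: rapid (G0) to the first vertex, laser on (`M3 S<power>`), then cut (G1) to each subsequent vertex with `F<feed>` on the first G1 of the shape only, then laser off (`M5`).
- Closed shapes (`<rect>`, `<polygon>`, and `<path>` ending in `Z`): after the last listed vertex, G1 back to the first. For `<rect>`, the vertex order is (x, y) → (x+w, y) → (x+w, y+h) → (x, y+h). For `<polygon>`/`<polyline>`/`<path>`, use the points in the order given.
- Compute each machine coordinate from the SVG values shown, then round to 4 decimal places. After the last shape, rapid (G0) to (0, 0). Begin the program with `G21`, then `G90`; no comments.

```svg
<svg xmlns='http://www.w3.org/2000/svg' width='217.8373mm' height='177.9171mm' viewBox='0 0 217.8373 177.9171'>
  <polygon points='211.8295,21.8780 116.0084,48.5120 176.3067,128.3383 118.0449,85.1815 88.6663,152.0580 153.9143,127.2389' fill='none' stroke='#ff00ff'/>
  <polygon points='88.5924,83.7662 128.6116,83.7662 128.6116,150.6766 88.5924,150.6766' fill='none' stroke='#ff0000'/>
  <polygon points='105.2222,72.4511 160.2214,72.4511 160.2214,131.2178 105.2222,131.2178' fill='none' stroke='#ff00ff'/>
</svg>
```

Since the viewBox matches the mm dimensions, user units are millimetres directly. The only transform is the Y-flip y_m = 177.9171 − y_svg.

Shape 1 is a closed polygon drawn with `<polygon>`. Its stroke #ff00ff means score at S460, F1961. After flipping Y the toolpath is (211.8295,156.0391) → (116.0084,129.4051) → (176.3067,49.5788) → (118.0449,92.7356) → (88.6663,25.8591) → (153.9143,50.6782) → (211.8295,156.0391), returning to the start.

Shape 2 is a rectangle drawn with `<polygon>`. Its stroke #ff0000 means cut at S983, F1224. After flipping Y the toolpath is (88.5924,94.1509) → (128.6116,94.1509) → (128.6116,27.2405) → (88.5924,27.2405) → (88.5924,94.1509), returning to the start.

Shape 3 is a rectangle drawn with `<polygon>`. Its stroke #ff00ff means score at S460, F1961. After flipping Y the toolpath is (105.2222,105.4660) → (160.2214,105.4660) → (160.2214,46.6993) → (105.2222,46.6993) → (105.2222,105.4660), returning to the start.

G21
G90
G0 X211.8295 Y156.0391
M3 S460
G1 X116.0084 Y129.4051 F1961
G1 X176.3067 Y49.5788
G1 X118.0449 Y92.7356
G1 X88.6663 Y25.8591
G1 X153.9143 Y50.6782
G1 X211.8295 Y156.0391
M5
G0 X88.5924 Y94.1509
M3 S983
G1 X128.6116 Y94.1509 F1224
G1 X128.6116 Y27.2405
G1 X88.5924 Y27.2405
G1 X88.5924 Y94.1509
M5
G0 X105.2222 Y105.4660
M3 S460
G1 X160.2214 Y105.4660 F1961
G1 X160.2214 Y46.6993
G1 X105.2222 Y46.6993
G1 X105.2222 Y105.4660
M5
G0 X0.0000 Y0.0000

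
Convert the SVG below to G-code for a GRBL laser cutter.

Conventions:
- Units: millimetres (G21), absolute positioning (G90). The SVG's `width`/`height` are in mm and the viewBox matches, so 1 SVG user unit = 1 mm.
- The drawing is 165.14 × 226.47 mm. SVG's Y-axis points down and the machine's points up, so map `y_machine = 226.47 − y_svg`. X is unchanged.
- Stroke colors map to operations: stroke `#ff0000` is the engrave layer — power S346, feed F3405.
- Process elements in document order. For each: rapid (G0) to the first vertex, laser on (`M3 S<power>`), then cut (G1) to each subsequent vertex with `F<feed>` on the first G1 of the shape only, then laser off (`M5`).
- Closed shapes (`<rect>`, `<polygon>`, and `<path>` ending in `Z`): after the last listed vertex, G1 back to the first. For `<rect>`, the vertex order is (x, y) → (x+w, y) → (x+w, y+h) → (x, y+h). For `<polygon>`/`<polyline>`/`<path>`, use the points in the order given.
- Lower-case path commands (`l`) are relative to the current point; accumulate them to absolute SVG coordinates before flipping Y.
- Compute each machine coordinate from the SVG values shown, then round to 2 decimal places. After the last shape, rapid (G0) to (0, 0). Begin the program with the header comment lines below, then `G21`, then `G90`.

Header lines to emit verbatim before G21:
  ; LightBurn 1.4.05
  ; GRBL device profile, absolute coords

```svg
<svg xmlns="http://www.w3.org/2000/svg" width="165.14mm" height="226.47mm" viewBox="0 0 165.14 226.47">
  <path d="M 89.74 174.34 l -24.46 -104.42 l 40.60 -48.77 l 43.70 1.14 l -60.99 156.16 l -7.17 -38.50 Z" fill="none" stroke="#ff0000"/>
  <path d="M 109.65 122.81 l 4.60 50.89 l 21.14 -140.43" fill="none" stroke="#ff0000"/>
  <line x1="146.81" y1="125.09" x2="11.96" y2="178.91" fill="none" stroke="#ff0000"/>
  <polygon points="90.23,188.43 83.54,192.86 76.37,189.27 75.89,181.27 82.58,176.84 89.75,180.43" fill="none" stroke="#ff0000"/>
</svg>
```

Since the viewBox matches the mm dimensions, user units are millimetres directly. The only transform is the Y-flip y_m = 226.47 − y_svg.

Shape 1 is a closed polygon drawn with `<path>`. Its stroke #ff0000 means engrave at S346, F3405. After flipping Y the toolpath is (89.74,52.13) → (65.28,156.55) → (105.88,205.32) → (149.58,204.18) → (88.59,48.02) → (81.42,86.52) → (89.74,52.13), returning to the start.

Shape 2 is a open polyline drawn with `<path>`. Its stroke #ff0000 means engrave at S346, F3405. After flipping Y the toolpath is (109.65,103.66) → (114.25,52.77) → (135.39,193.20).

Shape 3 is a line segment drawn with `<line>`. Its stroke #ff0000 means engrave at S346, F3405. After flipping Y the toolpath is (146.81,101.38) → (11.96,47.56).

Shape 4 is a regular polygon drawn with `<polygon>`. Its stroke #ff0000 means engrave at S346, F3405. After flipping Y the toolpath is (90.23,38.04) → (83.54,33.61) → (76.37,37.20) → (75.89,45.20) → (82.58,49.63) → (89.75,46.04) → (90.23,38.04), returning to the start.

; LightBurn 1.4.05
; GRBL device profile, absolute coords
G21
G90
G0 X89.74 Y52.13
M3 S346
G1 X65.28 Y156.55 F3405
G1 X105.88 Y205.32
G1 X149.58 Y204.18
G1 X88.59 Y48.02
G1 X81.42 Y86.52
G1 X89.74 Y52.13
M5
G0 X109.65 Y103.66
M3 S346
G1 X114.25 Y52.77 F3405
G1 X135.39 Y193.20
M5
G0 X146.81 Y101.38
M3 S346
G1 X11.96 Y47.56 F3405
M5
G0 X90.23 Y38.04
M3 S346
G1 X83.54 Y33.61 F3405
G1 X76.37 Y37.20
G1 X75.89 Y45.20
G1 X82.58 Y49.63
G1 X89.75 Y46.04
G1 X90.23 Y38.04
M5
G0 X0.00 Y0.00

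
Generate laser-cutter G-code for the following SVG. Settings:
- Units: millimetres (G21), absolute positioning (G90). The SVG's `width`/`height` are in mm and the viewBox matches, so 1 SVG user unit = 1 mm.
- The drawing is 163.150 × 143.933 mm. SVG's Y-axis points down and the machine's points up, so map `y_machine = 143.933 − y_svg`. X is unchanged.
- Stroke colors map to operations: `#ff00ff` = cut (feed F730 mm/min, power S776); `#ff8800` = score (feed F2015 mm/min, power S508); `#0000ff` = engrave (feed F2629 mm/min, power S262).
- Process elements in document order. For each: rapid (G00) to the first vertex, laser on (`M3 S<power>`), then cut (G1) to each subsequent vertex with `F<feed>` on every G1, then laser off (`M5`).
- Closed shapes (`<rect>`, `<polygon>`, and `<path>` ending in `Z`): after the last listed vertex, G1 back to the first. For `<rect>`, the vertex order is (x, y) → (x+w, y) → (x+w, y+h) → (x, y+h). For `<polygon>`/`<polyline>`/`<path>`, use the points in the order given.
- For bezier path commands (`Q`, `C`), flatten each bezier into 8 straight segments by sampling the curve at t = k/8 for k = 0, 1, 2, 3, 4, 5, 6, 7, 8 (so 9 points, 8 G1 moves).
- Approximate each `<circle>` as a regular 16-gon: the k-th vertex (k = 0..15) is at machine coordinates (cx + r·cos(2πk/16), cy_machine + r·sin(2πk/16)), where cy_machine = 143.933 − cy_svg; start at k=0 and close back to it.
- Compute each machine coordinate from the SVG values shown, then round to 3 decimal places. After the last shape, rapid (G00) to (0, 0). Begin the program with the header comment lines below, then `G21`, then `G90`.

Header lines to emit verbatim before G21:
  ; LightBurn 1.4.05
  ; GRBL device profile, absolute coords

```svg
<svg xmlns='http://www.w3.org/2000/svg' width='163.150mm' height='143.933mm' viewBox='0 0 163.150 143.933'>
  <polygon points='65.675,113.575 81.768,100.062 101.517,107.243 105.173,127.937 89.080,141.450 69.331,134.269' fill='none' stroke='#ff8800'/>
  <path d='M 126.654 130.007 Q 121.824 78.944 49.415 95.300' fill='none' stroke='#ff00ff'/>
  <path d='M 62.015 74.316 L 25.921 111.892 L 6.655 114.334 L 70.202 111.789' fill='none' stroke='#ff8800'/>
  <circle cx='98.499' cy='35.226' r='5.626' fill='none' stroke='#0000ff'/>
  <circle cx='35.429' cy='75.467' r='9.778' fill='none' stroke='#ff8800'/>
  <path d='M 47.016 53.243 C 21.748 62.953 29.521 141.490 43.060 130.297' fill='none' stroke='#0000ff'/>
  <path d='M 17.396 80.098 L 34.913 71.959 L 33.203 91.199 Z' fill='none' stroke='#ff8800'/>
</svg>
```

1 u = 1 mm; y_m = 143.933 − y.

[1] `<polygon>` regular polygon, #ff8800→score S508 F2015: (65.675,30.358) → (81.768,43.871) → (101.517,36.690) → (105.173,15.996) → (89.080,2.483) → (69.331,9.664) → (65.675,30.358) (closed)

[2] `<path>` quadratic bezier, #ff00ff→cut S776 F730: (126.654,13.926) → (124.391,25.638) → (120.015,35.244) → (113.528,42.742) → (104.929,48.134) → (94.218,51.419) → (81.396,52.597) → (66.461,51.669) → (49.415,48.633)

[3] `<path>` open polyline, #ff8800→score S508 F2015: (62.015,69.617) → (25.921,32.041) → (6.655,29.599) → (70.202,32.144)

[4] `<circle>` circle, #0000ff→engrave S262 F2629: (104.125,108.707) → (103.697,110.860) → (102.477,112.685) → (100.652,113.905) → (98.499,114.333) → (96.346,113.905) → (94.521,112.685) → (93.301,110.860) → (92.873,108.707) → (93.301,106.554) → (94.521,104.729) → (96.346,103.509) → (98.499,103.081) → (100.652,103.509) → (102.477,104.729) → (103.697,106.554) → (104.125,108.707) (closed)

[5] `<circle>` circle, #ff8800→score S508 F2015: (45.207,68.466) → (44.463,72.208) → (42.343,75.380) → (39.171,77.500) → (35.429,78.244) → (31.687,77.500) → (28.515,75.380) → (26.395,72.208) → (25.651,68.466) → (26.395,64.724) → (28.515,61.552) → (31.687,59.432) → (35.429,58.688) → (39.171,59.432) → (42.343,61.552) → (44.463,64.724) → (45.207,68.466) (closed)

[6] `<path>` cubic bezier, #0000ff→engrave S262 F2629: (47.016,90.690) → (39.036,84.132) → (33.834,72.980) → (31.090,59.091) → (30.485,44.324) → (31.699,30.537) → (34.413,19.588) → (38.306,13.335) → (43.060,13.636)

[7] `<path>` regular polygon, #ff8800→score S508 F2015: (17.396,63.835) → (34.913,71.974) → (33.203,52.734) → (17.396,63.835) (closed)

; LightBurn 1.4.05
; GRBL device profile, absolute coords
G21
G90
G00 X65.675 Y30.358
M3 S508
G1 X81.768 Y43.871 F2015
G1 X101.517 Y36.690 F2015
G1 X105.173 Y15.996 F2015
G1 X89.080 Y2.483 F2015
G1 X69.331 Y9.664 F2015
G1 X65.675 Y30.358 F2015
M5
G00 X126.654 Y13.926
M3 S776
G1 X124.391 Y25.638 F730
G1 X120.015 Y35.244 F730
G1 X113.528 Y42.742 F730
G1 X104.929 Y48.134 F730
G1 X94.218 Y51.419 F730
G1 X81.396 Y52.597 F730
G1 X66.461 Y51.669 F730
G1 X49.415 Y48.633 F730
M5
G00 X62.015 Y69.617
M3 S508
G1 X25.921 Y32.041 F2015
G1 X6.655 Y29.599 F2015
G1 X70.202 Y32.144 F2015
M5
G00 X104.125 Y108.707
M3 S262
G1 X103.697 Y110.860 F2629
G1 X102.477 Y112.685 F2629
G1 X100.652 Y113.905 F2629
G1 X98.499 Y114.333 F2629
G1 X96.346 Y113.905 F2629
G1 X94.521 Y112.685 F2629
G1 X93.301 Y110.860 F2629
G1 X92.873 Y108.707 F2629
G1 X93.301 Y106.554 F2629
G1 X94.521 Y104.729 F2629
G1 X96.346 Y103.509 F2629
G1 X98.499 Y103.081 F2629
G1 X100.652 Y103.509 F2629
G1 X102.477 Y104.729 F2629
G1 X103.697 Y106.554 F2629
G1 X104.125 Y108.707 F2629
M5
G00 X45.207 Y68.466
M3 S508
G1 X44.463 Y72.208 F2015
G1 X42.343 Y75.380 F2015
G1 X39.171 Y77.500 F2015
G1 X35.429 Y78.244 F2015
G1 X31.687 Y77.500 F2015
G1 X28.515 Y75.380 F2015
G1 X26.395 Y72.208 F2015
G1 X25.651 Y68.466 F2015
G1 X26.395 Y64.724 F2015
G1 X28.515 Y61.552 F2015
G1 X31.687 Y59.432 F2015
G1 X35.429 Y58.688 F2015
G1 X39.171 Y59.432 F2015
G1 X42.343 Y61.552 F2015
G1 X44.463 Y64.724 F2015
G1 X45.207 Y68.466 F2015
M5
G00 X47.016 Y90.690
M3 S262
G1 X39.036 Y84.132 F2629
G1 X33.834 Y72.980 F2629
G1 X31.090 Y59.091 F2629
G1 X30.485 Y44.324 F2629
G1 X31.699 Y30.537 F2629
G1 X34.413 Y19.588 F2629
G1 X38.306 Y13.335 F2629
G1 X43.060 Y13.636 F2629
M5
G00 X17.396 Y63.835
M3 S508
G1 X34.913 Y71.974 F2015
G1 X33.203 Y52.734 F2015
G1 X17.396 Y63.835 F2015
M5
G00 X0.000 Y0.000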